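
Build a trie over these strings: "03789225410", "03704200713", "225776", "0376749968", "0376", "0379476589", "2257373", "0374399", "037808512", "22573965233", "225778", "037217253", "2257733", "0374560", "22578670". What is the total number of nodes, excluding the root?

Count nodes per top-level branch (shared prefixes stored once):
  '0'-branch (03704200713, 037217253, 0374399, 0374560, 0376, 0376749968, 037808512, 03789225410, 0379476589): 51 nodes
  '2'-branch (2257373, 22573965233, 2257733, 225776, 225778, 22578670): 22 nodes
Sum: 73

73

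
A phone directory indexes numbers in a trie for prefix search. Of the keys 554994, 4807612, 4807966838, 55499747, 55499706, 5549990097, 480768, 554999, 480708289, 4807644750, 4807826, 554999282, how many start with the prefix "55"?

6

Filter for entries beginning with "55":
Matches: "554994", "55499706", "55499747", "554999", "5549990097", "554999282"
Count: 6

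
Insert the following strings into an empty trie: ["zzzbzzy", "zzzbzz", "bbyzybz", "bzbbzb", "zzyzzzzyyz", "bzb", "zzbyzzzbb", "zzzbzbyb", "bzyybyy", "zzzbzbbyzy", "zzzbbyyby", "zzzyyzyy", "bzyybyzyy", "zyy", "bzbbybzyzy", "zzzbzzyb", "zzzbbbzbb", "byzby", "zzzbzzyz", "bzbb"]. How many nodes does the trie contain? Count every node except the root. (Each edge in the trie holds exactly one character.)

Trace insertions, counting only characters that open a new branch:
  "zzzbzzy" → 7 new (z, z, z, b, z, z, y)
  "zzzbzz" → prefix "zzzbzz" already present; 0 new (none)
  "bbyzybz" → 7 new (b, b, y, z, y, b, z)
  "bzbbzb" → prefix "b" already present; 5 new (z, b, b, z, b)
  "zzyzzzzyyz" → prefix "zz" already present; 8 new (y, z, z, z, z, y, y, z)
  "bzb" → prefix "bzb" already present; 0 new (none)
  "zzbyzzzbb" → prefix "zz" already present; 7 new (b, y, z, z, z, b, b)
  "zzzbzbyb" → prefix "zzzbz" already present; 3 new (b, y, b)
  "bzyybyy" → prefix "bz" already present; 5 new (y, y, b, y, y)
  "zzzbzbbyzy" → prefix "zzzbzb" already present; 4 new (b, y, z, y)
  "zzzbbyyby" → prefix "zzzb" already present; 5 new (b, y, y, b, y)
  "zzzyyzyy" → prefix "zzz" already present; 5 new (y, y, z, y, y)
  "bzyybyzyy" → prefix "bzyyby" already present; 3 new (z, y, y)
  "zyy" → prefix "z" already present; 2 new (y, y)
  "bzbbybzyzy" → prefix "bzbb" already present; 6 new (y, b, z, y, z, y)
  "zzzbzzyb" → prefix "zzzbzzy" already present; 1 new (b)
  "zzzbbbzbb" → prefix "zzzbb" already present; 4 new (b, z, b, b)
  "byzby" → prefix "b" already present; 4 new (y, z, b, y)
  "zzzbzzyz" → prefix "zzzbzzy" already present; 1 new (z)
  "bzbb" → prefix "bzbb" already present; 0 new (none)
Total nodes = 7 + 0 + 7 + 5 + 8 + 0 + 7 + 3 + 5 + 4 + 5 + 5 + 3 + 2 + 6 + 1 + 4 + 4 + 1 + 0 = 77

77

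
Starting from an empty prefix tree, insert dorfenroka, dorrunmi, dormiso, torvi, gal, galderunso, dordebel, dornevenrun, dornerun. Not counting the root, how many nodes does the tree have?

50

Insert word by word; a character creates a node only if that edge doesn't already exist:
  "dorfenroka" → 10 new (d, o, r, f, e, n, r, o, k, a)
  "dorrunmi" → prefix "dor" already present; 5 new (r, u, n, m, i)
  "dormiso" → prefix "dor" already present; 4 new (m, i, s, o)
  "torvi" → 5 new (t, o, r, v, i)
  "gal" → 3 new (g, a, l)
  "galderunso" → prefix "gal" already present; 7 new (d, e, r, u, n, s, o)
  "dordebel" → prefix "dor" already present; 5 new (d, e, b, e, l)
  "dornevenrun" → prefix "dor" already present; 8 new (n, e, v, e, n, r, u, n)
  "dornerun" → prefix "dorne" already present; 3 new (r, u, n)
Total nodes = 10 + 5 + 4 + 5 + 3 + 7 + 5 + 8 + 3 = 50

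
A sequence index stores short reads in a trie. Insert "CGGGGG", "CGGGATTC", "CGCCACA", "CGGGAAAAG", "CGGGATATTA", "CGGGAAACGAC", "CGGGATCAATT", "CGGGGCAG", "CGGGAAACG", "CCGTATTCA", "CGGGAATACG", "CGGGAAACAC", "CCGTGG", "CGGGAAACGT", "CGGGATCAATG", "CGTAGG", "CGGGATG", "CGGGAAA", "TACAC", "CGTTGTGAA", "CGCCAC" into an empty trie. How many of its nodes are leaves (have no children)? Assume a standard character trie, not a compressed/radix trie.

Leaves are exactly the stored words that no other stored word extends.
Those words: "CCGTATTCA", "CCGTGG", "CGCCACA", "CGGGAAAAG", "CGGGAAACAC", "CGGGAAACGAC", "CGGGAAACGT", "CGGGAATACG", "CGGGATATTA", "CGGGATCAATG", "CGGGATCAATT", "CGGGATG", "CGGGATTC", "CGGGGCAG", "CGGGGG", "CGTAGG", "CGTTGTGAA", "TACAC"
Leaf count: 18

18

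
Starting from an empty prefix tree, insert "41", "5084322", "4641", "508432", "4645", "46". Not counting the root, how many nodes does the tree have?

Trie structure (* marks end of a word):
(root)
├─ 4
│  ├─ 1 *
│  └─ 6 *
│     └─ 4
│        ├─ 1 *
│        └─ 5 *
└─ 5
   └─ 0
      └─ 8
         └─ 4
            └─ 3
               └─ 2 *
                  └─ 2 *
Counting every labelled node above: 13.

13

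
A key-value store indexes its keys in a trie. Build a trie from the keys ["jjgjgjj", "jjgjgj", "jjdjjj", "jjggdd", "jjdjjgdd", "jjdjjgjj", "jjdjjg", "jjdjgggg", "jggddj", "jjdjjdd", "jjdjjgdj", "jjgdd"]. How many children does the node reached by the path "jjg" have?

Follow the path "jjg" to its node, then look at its outgoing edges.
Distinct next characters after "jjg": d, g, j.
That node has 3 child edges.

3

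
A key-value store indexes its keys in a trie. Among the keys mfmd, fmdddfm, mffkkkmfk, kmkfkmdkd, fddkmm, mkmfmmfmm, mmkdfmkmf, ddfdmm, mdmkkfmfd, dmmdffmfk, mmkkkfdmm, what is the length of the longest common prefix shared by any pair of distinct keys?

3

The deepest shared node is where two words last agree before diverging.
e.g. "mmkdfmkmf" and "mmkkkfdmm" share the prefix "mmk" of length 3; no pair shares a longer one.
Longest shared-prefix length: 3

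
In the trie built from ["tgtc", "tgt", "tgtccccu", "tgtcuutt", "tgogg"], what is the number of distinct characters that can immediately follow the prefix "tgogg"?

0

The children of the "tgogg" node are the distinct next characters among strings starting with "tgogg".
No stored string extends past "tgogg".
That node has 0 child edges.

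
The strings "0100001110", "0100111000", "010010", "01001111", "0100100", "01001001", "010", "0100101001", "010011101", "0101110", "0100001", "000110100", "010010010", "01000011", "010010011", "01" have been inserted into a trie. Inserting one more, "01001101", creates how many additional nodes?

2

The longest prefix of "01001101" already in the trie is "010011" (length 6).
Each of the 2 remaining characters creates one node.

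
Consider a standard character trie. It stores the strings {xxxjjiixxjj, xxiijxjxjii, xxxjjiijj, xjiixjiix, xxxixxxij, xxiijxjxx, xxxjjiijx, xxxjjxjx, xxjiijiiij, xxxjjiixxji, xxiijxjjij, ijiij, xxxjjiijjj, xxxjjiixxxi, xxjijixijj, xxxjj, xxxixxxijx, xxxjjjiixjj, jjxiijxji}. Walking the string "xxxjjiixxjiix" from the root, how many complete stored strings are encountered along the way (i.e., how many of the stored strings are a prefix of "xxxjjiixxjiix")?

2

Check each prefix of "xxxjjiixxjiix" against the stored set — each match is an end-marker on the path.
Prefixes of the query that are stored words: "xxxjj", "xxxjjiixxji"
Count: 2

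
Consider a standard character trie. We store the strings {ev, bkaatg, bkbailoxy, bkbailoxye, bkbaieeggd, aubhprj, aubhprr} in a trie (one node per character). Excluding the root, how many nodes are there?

29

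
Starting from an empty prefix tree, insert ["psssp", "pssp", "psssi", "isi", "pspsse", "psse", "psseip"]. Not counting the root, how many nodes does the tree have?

17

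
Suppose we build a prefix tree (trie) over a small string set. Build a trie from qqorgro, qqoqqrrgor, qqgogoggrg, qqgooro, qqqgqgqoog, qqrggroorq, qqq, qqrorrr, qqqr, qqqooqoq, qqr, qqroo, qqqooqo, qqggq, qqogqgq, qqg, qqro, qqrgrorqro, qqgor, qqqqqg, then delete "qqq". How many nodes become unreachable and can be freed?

0

After clearing the end-marker at "qqq", prune upward until reaching a node still needed by another word.
Every node on "qqq" is still needed (e.g. by "qqqgqgqoog"), so nothing is freed.
Nodes removed: 0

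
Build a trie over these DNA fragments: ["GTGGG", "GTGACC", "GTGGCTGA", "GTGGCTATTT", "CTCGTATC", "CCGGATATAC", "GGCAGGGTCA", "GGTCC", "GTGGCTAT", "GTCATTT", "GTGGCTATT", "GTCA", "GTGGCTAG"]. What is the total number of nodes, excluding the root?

51

Trace insertions, counting only characters that open a new branch:
  "GTGGG" → 5 new (G, T, G, G, G)
  "GTGACC" → prefix "GTG" already present; 3 new (A, C, C)
  "GTGGCTGA" → prefix "GTGG" already present; 4 new (C, T, G, A)
  "GTGGCTATTT" → prefix "GTGGCT" already present; 4 new (A, T, T, T)
  "CTCGTATC" → 8 new (C, T, C, G, T, A, T, C)
  "CCGGATATAC" → prefix "C" already present; 9 new (C, G, G, A, T, A, T, A, C)
  "GGCAGGGTCA" → prefix "G" already present; 9 new (G, C, A, G, G, G, T, C, A)
  "GGTCC" → prefix "GG" already present; 3 new (T, C, C)
  "GTGGCTAT" → prefix "GTGGCTAT" already present; 0 new (none)
  "GTCATTT" → prefix "GT" already present; 5 new (C, A, T, T, T)
  "GTGGCTATT" → prefix "GTGGCTATT" already present; 0 new (none)
  "GTCA" → prefix "GTCA" already present; 0 new (none)
  "GTGGCTAG" → prefix "GTGGCTA" already present; 1 new (G)
Total nodes = 5 + 3 + 4 + 4 + 8 + 9 + 9 + 3 + 0 + 5 + 0 + 0 + 1 = 51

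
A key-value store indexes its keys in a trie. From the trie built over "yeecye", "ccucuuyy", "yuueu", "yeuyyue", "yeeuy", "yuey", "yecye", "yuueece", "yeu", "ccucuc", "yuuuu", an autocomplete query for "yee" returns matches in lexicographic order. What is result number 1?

yeecye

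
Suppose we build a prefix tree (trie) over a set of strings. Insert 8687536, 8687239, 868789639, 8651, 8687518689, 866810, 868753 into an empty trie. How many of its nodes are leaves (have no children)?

Leaves are exactly the stored words that no other stored word extends.
Those words: "8651", "866810", "8687239", "8687518689", "8687536", "868789639"
Leaf count: 6

6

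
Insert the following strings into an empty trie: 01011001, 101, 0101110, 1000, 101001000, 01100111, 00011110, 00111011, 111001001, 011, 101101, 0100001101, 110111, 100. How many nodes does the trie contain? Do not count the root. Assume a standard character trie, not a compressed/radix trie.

62

For each word, the new-node count is its length minus the longest prefix already in the trie:
  "01011001" → 8 new (0, 1, 0, 1, 1, 0, 0, 1)
  "101" → 3 new (1, 0, 1)
  "0101110" → prefix "01011" already present; 2 new (1, 0)
  "1000" → prefix "10" already present; 2 new (0, 0)
  "101001000" → prefix "101" already present; 6 new (0, 0, 1, 0, 0, 0)
  "01100111" → prefix "01" already present; 6 new (1, 0, 0, 1, 1, 1)
  "00011110" → prefix "0" already present; 7 new (0, 0, 1, 1, 1, 1, 0)
  "00111011" → prefix "00" already present; 6 new (1, 1, 1, 0, 1, 1)
  "111001001" → prefix "1" already present; 8 new (1, 1, 0, 0, 1, 0, 0, 1)
  "011" → prefix "011" already present; 0 new (none)
  "101101" → prefix "101" already present; 3 new (1, 0, 1)
  "0100001101" → prefix "010" already present; 7 new (0, 0, 0, 1, 1, 0, 1)
  "110111" → prefix "11" already present; 4 new (0, 1, 1, 1)
  "100" → prefix "100" already present; 0 new (none)
Total nodes = 8 + 3 + 2 + 2 + 6 + 6 + 7 + 6 + 8 + 0 + 3 + 7 + 4 + 0 = 62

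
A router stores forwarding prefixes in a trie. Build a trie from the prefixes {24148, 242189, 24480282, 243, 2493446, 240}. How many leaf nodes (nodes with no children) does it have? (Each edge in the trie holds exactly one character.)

6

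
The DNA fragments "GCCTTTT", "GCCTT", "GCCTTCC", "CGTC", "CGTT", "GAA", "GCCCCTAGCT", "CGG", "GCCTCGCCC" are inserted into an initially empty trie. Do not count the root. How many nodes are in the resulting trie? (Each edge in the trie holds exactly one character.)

29

Trace insertions, counting only characters that open a new branch:
  "GCCTTTT" → 7 new (G, C, C, T, T, T, T)
  "GCCTT" → prefix "GCCTT" already present; 0 new (none)
  "GCCTTCC" → prefix "GCCTT" already present; 2 new (C, C)
  "CGTC" → 4 new (C, G, T, C)
  "CGTT" → prefix "CGT" already present; 1 new (T)
  "GAA" → prefix "G" already present; 2 new (A, A)
  "GCCCCTAGCT" → prefix "GCC" already present; 7 new (C, C, T, A, G, C, T)
  "CGG" → prefix "CG" already present; 1 new (G)
  "GCCTCGCCC" → prefix "GCCT" already present; 5 new (C, G, C, C, C)
Total nodes = 7 + 0 + 2 + 4 + 1 + 2 + 7 + 1 + 5 = 29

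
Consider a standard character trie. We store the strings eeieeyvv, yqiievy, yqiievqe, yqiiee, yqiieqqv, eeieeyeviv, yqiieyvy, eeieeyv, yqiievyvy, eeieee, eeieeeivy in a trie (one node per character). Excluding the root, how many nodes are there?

For each word, the new-node count is its length minus the longest prefix already in the trie:
  "eeieeyvv" → 8 new (e, e, i, e, e, y, v, v)
  "yqiievy" → 7 new (y, q, i, i, e, v, y)
  "yqiievqe" → prefix "yqiiev" already present; 2 new (q, e)
  "yqiiee" → prefix "yqiie" already present; 1 new (e)
  "yqiieqqv" → prefix "yqiie" already present; 3 new (q, q, v)
  "eeieeyeviv" → prefix "eeieey" already present; 4 new (e, v, i, v)
  "yqiieyvy" → prefix "yqiie" already present; 3 new (y, v, y)
  "eeieeyv" → prefix "eeieeyv" already present; 0 new (none)
  "yqiievyvy" → prefix "yqiievy" already present; 2 new (v, y)
  "eeieee" → prefix "eeiee" already present; 1 new (e)
  "eeieeeivy" → prefix "eeieee" already present; 3 new (i, v, y)
Total nodes = 8 + 7 + 2 + 1 + 3 + 4 + 3 + 0 + 2 + 1 + 3 = 34

34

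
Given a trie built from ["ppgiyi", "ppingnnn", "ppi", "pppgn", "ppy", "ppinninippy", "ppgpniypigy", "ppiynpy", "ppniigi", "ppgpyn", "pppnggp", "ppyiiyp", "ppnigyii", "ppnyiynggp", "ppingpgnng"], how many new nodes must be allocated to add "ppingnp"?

Walking "ppingnp" from the root, the first 6 characters ("ppingn") follow existing edges; "p" is the first miss.
Each of the 1 remaining characters creates one node.

1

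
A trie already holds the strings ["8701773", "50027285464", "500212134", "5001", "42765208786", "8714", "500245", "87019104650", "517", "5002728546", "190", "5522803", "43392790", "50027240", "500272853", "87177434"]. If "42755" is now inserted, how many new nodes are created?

2

Walking "42755" from the root, the first 3 characters ("427") follow existing edges; "5" is the first miss.
New nodes needed: |"42755"| − 3 = 5 − 3 = 2.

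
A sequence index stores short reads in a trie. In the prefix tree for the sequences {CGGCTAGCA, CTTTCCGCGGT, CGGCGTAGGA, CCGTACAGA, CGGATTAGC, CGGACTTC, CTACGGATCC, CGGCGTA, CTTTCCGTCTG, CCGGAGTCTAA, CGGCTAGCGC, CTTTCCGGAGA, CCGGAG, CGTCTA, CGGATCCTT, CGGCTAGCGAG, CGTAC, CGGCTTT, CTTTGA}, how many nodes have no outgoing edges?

17

A leaf is a node with no children — equivalently, the end of a word that is not a proper prefix of any other stored word.
Those words: "CCGGAGTCTAA", "CCGTACAGA", "CGGACTTC", "CGGATCCTT", "CGGATTAGC", "CGGCGTAGGA", "CGGCTAGCA", "CGGCTAGCGAG", "CGGCTAGCGC", "CGGCTTT", "CGTAC", "CGTCTA", "CTACGGATCC", "CTTTCCGCGGT", "CTTTCCGGAGA", "CTTTCCGTCTG", "CTTTGA"
Leaf count: 17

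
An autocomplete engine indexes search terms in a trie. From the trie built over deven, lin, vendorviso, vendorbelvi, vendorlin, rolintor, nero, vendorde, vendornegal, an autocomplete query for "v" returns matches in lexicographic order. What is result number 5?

vendorviso

Words with prefix "v", in lexicographic order: "vendorbelvi", "vendorde", "vendorlin", "vendornegal", "vendorviso"
The 5th is vendorviso.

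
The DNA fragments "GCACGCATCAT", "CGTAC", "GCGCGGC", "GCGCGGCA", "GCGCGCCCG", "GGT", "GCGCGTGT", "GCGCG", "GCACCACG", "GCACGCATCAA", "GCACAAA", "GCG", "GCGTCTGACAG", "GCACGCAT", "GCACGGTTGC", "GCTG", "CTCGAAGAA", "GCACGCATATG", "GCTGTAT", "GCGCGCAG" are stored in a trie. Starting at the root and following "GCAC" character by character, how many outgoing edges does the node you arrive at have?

Follow the path "GCAC" to its node, then look at its outgoing edges.
Distinct next characters after "GCAC": A, C, G.
That node has 3 child edges.

3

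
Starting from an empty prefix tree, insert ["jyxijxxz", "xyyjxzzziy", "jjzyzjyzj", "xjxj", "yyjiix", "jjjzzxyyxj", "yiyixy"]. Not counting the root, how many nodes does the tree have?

Trace insertions, counting only characters that open a new branch:
  "jyxijxxz" → 8 new (j, y, x, i, j, x, x, z)
  "xyyjxzzziy" → 10 new (x, y, y, j, x, z, z, z, i, y)
  "jjzyzjyzj" → prefix "j" already present; 8 new (j, z, y, z, j, y, z, j)
  "xjxj" → prefix "x" already present; 3 new (j, x, j)
  "yyjiix" → 6 new (y, y, j, i, i, x)
  "jjjzzxyyxj" → prefix "jj" already present; 8 new (j, z, z, x, y, y, x, j)
  "yiyixy" → prefix "y" already present; 5 new (i, y, i, x, y)
Total nodes = 8 + 10 + 8 + 3 + 6 + 8 + 5 = 48

48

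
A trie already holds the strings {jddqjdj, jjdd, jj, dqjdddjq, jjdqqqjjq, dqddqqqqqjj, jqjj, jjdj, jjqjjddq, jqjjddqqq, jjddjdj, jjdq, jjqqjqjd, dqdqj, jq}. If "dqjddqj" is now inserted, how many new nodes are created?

Walking "dqjddqj" from the root, the first 5 characters ("dqjdd") follow existing edges; "q" is the first miss.
Each of the 2 remaining characters creates one node.

2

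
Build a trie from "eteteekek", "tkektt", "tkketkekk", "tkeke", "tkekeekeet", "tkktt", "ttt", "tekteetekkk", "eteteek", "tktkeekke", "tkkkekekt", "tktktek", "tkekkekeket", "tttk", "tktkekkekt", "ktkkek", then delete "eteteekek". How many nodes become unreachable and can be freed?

Walk "eteteekek" from the leaf back toward the root, removing each node that no remaining word uses.
The suffix "ek" (2 nodes) is used only by "eteteekek"; "eteteek" is itself a stored word, so pruning stops there.
Nodes removed: 2

2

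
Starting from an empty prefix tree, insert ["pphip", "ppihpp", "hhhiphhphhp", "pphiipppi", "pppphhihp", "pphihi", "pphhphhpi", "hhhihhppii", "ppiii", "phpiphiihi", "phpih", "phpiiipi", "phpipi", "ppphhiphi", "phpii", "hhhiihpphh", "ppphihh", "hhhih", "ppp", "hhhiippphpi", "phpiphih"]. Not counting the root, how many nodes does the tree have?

85

Count nodes per top-level branch (shared prefixes stored once):
  'h'-branch (hhhih, hhhihhppii, hhhiihpphh, hhhiippphpi, hhhiphhphhp): 29 nodes
  'p'-branch (phpih, phpii, phpiiipi, phpiphih, phpiphiihi, phpipi, pphhphhpi, pphihi, pphiipppi, pphip, ppihpp, ppiii, ppp, ppphhiphi, ppphihh, pppphhihp): 56 nodes
Sum: 85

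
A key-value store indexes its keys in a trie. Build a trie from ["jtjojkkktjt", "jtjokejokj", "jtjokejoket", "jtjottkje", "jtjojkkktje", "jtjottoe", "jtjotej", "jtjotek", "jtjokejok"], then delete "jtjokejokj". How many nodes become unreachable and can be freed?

1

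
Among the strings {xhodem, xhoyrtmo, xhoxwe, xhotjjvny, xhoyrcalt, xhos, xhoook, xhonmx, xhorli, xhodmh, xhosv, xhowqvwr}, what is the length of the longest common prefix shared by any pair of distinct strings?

Equivalently: take the maximum, over all pairs, of their longest common prefix length.
e.g. "xhoyrcalt" and "xhoyrtmo" share the prefix "xhoyr" of length 5; no pair shares a longer one.
Longest shared-prefix length: 5

5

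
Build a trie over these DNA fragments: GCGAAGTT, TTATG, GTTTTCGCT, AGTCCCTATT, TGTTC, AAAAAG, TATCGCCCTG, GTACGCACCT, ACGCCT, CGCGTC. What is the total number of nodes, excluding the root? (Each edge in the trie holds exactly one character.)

68

For each word, the new-node count is its length minus the longest prefix already in the trie:
  "GCGAAGTT" → 8 new (G, C, G, A, A, G, T, T)
  "TTATG" → 5 new (T, T, A, T, G)
  "GTTTTCGCT" → prefix "G" already present; 8 new (T, T, T, T, C, G, C, T)
  "AGTCCCTATT" → 10 new (A, G, T, C, C, C, T, A, T, T)
  "TGTTC" → prefix "T" already present; 4 new (G, T, T, C)
  "AAAAAG" → prefix "A" already present; 5 new (A, A, A, A, G)
  "TATCGCCCTG" → prefix "T" already present; 9 new (A, T, C, G, C, C, C, T, G)
  "GTACGCACCT" → prefix "GT" already present; 8 new (A, C, G, C, A, C, C, T)
  "ACGCCT" → prefix "A" already present; 5 new (C, G, C, C, T)
  "CGCGTC" → 6 new (C, G, C, G, T, C)
Total nodes = 8 + 5 + 8 + 10 + 4 + 5 + 9 + 8 + 5 + 6 = 68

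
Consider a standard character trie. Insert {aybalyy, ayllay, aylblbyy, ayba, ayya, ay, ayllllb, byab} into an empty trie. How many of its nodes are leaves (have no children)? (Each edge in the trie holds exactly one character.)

6

A leaf is a node with no children — equivalently, the end of a word that is not a proper prefix of any other stored word.
Those words: "aybalyy", "aylblbyy", "ayllay", "ayllllb", "ayya", "byab"
Leaf count: 6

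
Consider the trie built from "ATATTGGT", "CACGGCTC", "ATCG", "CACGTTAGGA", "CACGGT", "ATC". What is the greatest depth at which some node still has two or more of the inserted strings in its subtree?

Look for the deepest trie node that still has at least two words in its subtree.
"CACGGCTC" and "CACGGT" agree on "CACGG" (5 characters) before diverging; nothing deeper is shared.
Longest shared-prefix length: 5

5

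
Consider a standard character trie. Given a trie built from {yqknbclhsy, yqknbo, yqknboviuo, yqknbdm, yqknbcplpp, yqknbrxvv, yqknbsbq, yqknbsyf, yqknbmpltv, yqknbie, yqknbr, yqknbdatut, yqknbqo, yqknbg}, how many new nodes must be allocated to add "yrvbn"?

Walking "yrvbn" from the root, the first 1 characters ("y") follow existing edges; "r" is the first miss.
Each of the 4 remaining characters creates one node.

4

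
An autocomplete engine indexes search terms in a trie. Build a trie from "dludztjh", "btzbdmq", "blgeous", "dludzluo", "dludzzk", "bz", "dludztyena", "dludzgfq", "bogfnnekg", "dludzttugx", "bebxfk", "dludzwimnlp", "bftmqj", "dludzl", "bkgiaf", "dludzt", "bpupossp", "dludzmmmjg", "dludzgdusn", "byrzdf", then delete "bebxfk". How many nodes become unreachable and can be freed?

Walk "bebxfk" from the leaf back toward the root, removing each node that no remaining word uses.
The suffix "ebxfk" (5 nodes) is used only by "bebxfk"; the node for "b" still has the child "t", so pruning stops there.
Nodes removed: 5

5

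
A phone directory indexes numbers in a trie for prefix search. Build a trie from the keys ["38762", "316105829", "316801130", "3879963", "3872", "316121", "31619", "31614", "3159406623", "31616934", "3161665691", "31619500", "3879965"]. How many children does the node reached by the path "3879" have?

The children of the "3879" node are the distinct next characters among strings starting with "3879".
Distinct next characters after "3879": 9.
That node has 1 child edge.

1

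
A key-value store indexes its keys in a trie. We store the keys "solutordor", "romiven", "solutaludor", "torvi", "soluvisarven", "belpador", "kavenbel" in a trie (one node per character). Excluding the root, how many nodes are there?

For each word, the new-node count is its length minus the longest prefix already in the trie:
  "solutordor" → 10 new (s, o, l, u, t, o, r, d, o, r)
  "romiven" → 7 new (r, o, m, i, v, e, n)
  "solutaludor" → prefix "solut" already present; 6 new (a, l, u, d, o, r)
  "torvi" → 5 new (t, o, r, v, i)
  "soluvisarven" → prefix "solu" already present; 8 new (v, i, s, a, r, v, e, n)
  "belpador" → 8 new (b, e, l, p, a, d, o, r)
  "kavenbel" → 8 new (k, a, v, e, n, b, e, l)
Total nodes = 10 + 7 + 6 + 5 + 8 + 8 + 8 = 52

52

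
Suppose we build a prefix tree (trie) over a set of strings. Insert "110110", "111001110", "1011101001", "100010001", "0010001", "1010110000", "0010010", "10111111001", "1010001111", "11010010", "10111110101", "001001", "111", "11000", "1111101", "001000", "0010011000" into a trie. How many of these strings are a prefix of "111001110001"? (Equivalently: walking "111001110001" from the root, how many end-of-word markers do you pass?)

Check each prefix of "111001110001" against the stored set — each match is an end-marker on the path.
Prefixes of the query that are stored words: "111", "111001110"
Count: 2

2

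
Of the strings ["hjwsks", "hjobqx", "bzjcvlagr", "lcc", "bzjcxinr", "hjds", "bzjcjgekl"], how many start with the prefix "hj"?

3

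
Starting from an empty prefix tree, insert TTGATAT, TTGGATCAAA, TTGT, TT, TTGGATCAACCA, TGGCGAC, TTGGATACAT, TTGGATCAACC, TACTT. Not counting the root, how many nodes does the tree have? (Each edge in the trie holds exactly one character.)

32

For each word, the new-node count is its length minus the longest prefix already in the trie:
  "TTGATAT" → 7 new (T, T, G, A, T, A, T)
  "TTGGATCAAA" → prefix "TTG" already present; 7 new (G, A, T, C, A, A, A)
  "TTGT" → prefix "TTG" already present; 1 new (T)
  "TT" → prefix "TT" already present; 0 new (none)
  "TTGGATCAACCA" → prefix "TTGGATCAA" already present; 3 new (C, C, A)
  "TGGCGAC" → prefix "T" already present; 6 new (G, G, C, G, A, C)
  "TTGGATACAT" → prefix "TTGGAT" already present; 4 new (A, C, A, T)
  "TTGGATCAACC" → prefix "TTGGATCAACC" already present; 0 new (none)
  "TACTT" → prefix "T" already present; 4 new (A, C, T, T)
Total nodes = 7 + 7 + 1 + 0 + 3 + 6 + 4 + 0 + 4 = 32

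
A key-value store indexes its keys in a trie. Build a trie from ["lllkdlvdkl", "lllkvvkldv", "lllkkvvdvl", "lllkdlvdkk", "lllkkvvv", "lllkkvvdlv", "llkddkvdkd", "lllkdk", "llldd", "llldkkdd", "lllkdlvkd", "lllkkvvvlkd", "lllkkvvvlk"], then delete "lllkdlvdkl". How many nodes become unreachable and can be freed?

1

Walk "lllkdlvdkl" from the leaf back toward the root, removing each node that no remaining word uses.
The suffix "l" (1 node) is used only by "lllkdlvdkl"; the node for "lllkdlvdk" still has the child "k", so pruning stops there.
Nodes removed: 1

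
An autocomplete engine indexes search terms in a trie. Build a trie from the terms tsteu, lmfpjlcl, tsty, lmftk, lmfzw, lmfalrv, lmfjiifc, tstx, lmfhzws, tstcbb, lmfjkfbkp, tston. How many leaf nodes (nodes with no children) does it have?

12

Leaves are exactly the stored words that no other stored word extends.
Those words: "lmfalrv", "lmfhzws", "lmfjiifc", "lmfjkfbkp", "lmfpjlcl", "lmftk", "lmfzw", "tstcbb", "tsteu", "tston", "tstx", "tsty"
Leaf count: 12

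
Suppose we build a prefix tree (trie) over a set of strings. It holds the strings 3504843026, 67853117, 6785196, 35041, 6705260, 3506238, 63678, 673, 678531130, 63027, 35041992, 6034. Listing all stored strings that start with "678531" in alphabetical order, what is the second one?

67853117

DFS of the "678531" subtree visits, in order: "678531130", "67853117"
The 2nd is 67853117.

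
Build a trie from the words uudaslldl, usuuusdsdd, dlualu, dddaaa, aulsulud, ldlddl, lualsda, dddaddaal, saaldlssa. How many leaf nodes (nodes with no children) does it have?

9

A leaf is a node with no children — equivalently, the end of a word that is not a proper prefix of any other stored word.
Those words: "aulsulud", "dddaaa", "dddaddaal", "dlualu", "ldlddl", "lualsda", "saaldlssa", "usuuusdsdd", "uudaslldl"
Leaf count: 9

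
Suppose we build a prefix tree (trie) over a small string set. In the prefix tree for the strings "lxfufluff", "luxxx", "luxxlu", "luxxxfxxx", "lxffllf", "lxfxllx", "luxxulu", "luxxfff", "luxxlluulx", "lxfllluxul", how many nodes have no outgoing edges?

9

Leaves are exactly the stored words that no other stored word extends.
Those words: "luxxfff", "luxxlluulx", "luxxlu", "luxxulu", "luxxxfxxx", "lxffllf", "lxfllluxul", "lxfufluff", "lxfxllx"
Leaf count: 9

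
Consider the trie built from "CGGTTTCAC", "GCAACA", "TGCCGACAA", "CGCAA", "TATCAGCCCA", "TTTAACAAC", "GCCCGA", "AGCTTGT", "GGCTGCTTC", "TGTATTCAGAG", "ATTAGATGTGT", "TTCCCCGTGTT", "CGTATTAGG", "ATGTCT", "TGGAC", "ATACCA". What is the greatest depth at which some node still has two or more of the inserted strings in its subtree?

Look for the deepest trie node that still has at least two words in its subtree.
e.g. "ATACCA" and "ATGTCT" share the prefix "AT" of length 2; no pair shares a longer one.
Longest shared-prefix length: 2

2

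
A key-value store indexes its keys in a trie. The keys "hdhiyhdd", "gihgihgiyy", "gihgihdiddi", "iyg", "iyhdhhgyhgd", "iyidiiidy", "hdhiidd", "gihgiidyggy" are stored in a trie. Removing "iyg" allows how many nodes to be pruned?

1

A node on "iyg"'s path can go only if nothing else ends at it or branches off below it.
The suffix "g" (1 node) is used only by "iyg"; the node for "iy" still has the child "h", so pruning stops there.
Nodes removed: 1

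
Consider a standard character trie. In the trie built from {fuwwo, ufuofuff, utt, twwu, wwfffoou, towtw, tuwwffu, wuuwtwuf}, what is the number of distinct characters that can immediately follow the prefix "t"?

3

The children of the "t" node are the distinct next characters among strings starting with "t".
Distinct next characters after "t": o, u, w.
That node has 3 child edges.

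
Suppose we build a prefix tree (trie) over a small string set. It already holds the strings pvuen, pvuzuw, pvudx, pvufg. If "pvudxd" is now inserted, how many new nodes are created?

The longest prefix of "pvudxd" already in the trie is "pvudx" (length 5).
Each of the 1 remaining characters creates one node.

1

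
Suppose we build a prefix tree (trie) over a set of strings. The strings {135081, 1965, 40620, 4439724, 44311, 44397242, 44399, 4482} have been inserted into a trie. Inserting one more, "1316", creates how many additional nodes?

2

The longest prefix of "1316" already in the trie is "13" (length 2).
New nodes needed: |"1316"| − 2 = 4 − 2 = 2.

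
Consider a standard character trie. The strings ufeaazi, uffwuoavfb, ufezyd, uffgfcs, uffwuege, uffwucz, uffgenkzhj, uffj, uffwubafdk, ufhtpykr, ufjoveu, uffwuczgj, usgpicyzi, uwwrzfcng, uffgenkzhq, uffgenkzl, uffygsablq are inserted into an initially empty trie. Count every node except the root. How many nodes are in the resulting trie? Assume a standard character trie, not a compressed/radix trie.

77

Count nodes per top-level branch (shared prefixes stored once):
  'u'-branch (ufeaazi, ufezyd, uffgenkzhj, uffgenkzhq, uffgenkzl, uffgfcs, uffj, uffwubafdk, uffwucz, uffwuczgj, uffwuege, uffwuoavfb, uffygsablq, ufhtpykr, ufjoveu, usgpicyzi, uwwrzfcng): 77 nodes
Sum: 77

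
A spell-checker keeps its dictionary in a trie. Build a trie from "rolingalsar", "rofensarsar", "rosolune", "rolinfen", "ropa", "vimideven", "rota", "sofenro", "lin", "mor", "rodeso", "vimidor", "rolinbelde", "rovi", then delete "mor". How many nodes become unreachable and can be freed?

3

A node on "mor"'s path can go only if nothing else ends at it or branches off below it.
No other word shares any prefix with "mor", so all 3 of its nodes go.
Nodes removed: 3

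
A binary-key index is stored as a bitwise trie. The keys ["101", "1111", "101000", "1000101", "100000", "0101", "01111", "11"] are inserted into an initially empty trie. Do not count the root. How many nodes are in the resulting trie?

For each word, the new-node count is its length minus the longest prefix already in the trie:
  "101" → 3 new (1, 0, 1)
  "1111" → prefix "1" already present; 3 new (1, 1, 1)
  "101000" → prefix "101" already present; 3 new (0, 0, 0)
  "1000101" → prefix "10" already present; 5 new (0, 0, 1, 0, 1)
  "100000" → prefix "1000" already present; 2 new (0, 0)
  "0101" → 4 new (0, 1, 0, 1)
  "01111" → prefix "01" already present; 3 new (1, 1, 1)
  "11" → prefix "11" already present; 0 new (none)
Total nodes = 3 + 3 + 3 + 5 + 2 + 4 + 3 + 0 = 23

23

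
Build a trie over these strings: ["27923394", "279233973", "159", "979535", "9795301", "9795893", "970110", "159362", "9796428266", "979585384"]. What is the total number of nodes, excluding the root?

42

Trace insertions, counting only characters that open a new branch:
  "27923394" → 8 new (2, 7, 9, 2, 3, 3, 9, 4)
  "279233973" → prefix "2792339" already present; 2 new (7, 3)
  "159" → 3 new (1, 5, 9)
  "979535" → 6 new (9, 7, 9, 5, 3, 5)
  "9795301" → prefix "97953" already present; 2 new (0, 1)
  "9795893" → prefix "9795" already present; 3 new (8, 9, 3)
  "970110" → prefix "97" already present; 4 new (0, 1, 1, 0)
  "159362" → prefix "159" already present; 3 new (3, 6, 2)
  "9796428266" → prefix "979" already present; 7 new (6, 4, 2, 8, 2, 6, 6)
  "979585384" → prefix "97958" already present; 4 new (5, 3, 8, 4)
Total nodes = 8 + 2 + 3 + 6 + 2 + 3 + 4 + 3 + 7 + 4 = 42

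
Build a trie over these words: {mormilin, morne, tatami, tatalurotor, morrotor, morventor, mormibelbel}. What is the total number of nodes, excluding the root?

For each word, the new-node count is its length minus the longest prefix already in the trie:
  "mormilin" → 8 new (m, o, r, m, i, l, i, n)
  "morne" → prefix "mor" already present; 2 new (n, e)
  "tatami" → 6 new (t, a, t, a, m, i)
  "tatalurotor" → prefix "tata" already present; 7 new (l, u, r, o, t, o, r)
  "morrotor" → prefix "mor" already present; 5 new (r, o, t, o, r)
  "morventor" → prefix "mor" already present; 6 new (v, e, n, t, o, r)
  "mormibelbel" → prefix "mormi" already present; 6 new (b, e, l, b, e, l)
Total nodes = 8 + 2 + 6 + 7 + 5 + 6 + 6 = 40

40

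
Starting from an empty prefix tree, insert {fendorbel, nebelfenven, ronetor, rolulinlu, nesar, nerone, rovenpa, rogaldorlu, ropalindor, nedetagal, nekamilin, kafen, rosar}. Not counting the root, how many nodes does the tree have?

Count nodes per top-level branch (shared prefixes stored once):
  'f'-branch (fendorbel): 9 nodes
  'k'-branch (kafen): 5 nodes
  'n'-branch (nebelfenven, nedetagal, nekamilin, nerone, nesar): 32 nodes
  'r'-branch (rogaldorlu, rolulinlu, ronetor, ropalindor, rosar, rovenpa): 38 nodes
Sum: 84

84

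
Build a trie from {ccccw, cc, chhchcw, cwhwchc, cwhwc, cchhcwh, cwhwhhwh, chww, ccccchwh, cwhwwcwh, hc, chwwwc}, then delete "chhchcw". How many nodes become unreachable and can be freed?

5

Walk "chhchcw" from the leaf back toward the root, removing each node that no remaining word uses.
The suffix "hchcw" (5 nodes) is used only by "chhchcw"; the node for "ch" still has the child "w", so pruning stops there.
Nodes removed: 5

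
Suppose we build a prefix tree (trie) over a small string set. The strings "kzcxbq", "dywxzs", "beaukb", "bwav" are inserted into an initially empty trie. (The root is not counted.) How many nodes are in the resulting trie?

Trace insertions, counting only characters that open a new branch:
  "kzcxbq" → 6 new (k, z, c, x, b, q)
  "dywxzs" → 6 new (d, y, w, x, z, s)
  "beaukb" → 6 new (b, e, a, u, k, b)
  "bwav" → prefix "b" already present; 3 new (w, a, v)
Total nodes = 6 + 6 + 6 + 3 = 21

21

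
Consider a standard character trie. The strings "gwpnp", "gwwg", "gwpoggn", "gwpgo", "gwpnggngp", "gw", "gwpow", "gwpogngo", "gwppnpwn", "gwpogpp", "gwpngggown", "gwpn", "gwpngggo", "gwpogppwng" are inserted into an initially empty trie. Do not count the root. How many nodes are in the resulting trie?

36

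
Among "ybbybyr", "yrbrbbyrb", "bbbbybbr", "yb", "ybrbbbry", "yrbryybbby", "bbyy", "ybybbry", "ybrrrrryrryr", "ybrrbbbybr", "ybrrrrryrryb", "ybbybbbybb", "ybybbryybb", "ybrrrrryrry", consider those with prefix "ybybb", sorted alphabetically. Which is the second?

ybybbryybb

DFS of the "ybybb" subtree visits, in order: "ybybbry", "ybybbryybb"
Position 2: ybybbryybb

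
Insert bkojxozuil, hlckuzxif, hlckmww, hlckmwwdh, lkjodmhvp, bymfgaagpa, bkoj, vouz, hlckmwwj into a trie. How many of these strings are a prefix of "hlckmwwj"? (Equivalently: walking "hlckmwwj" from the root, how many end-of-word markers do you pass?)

2

Check each prefix of "hlckmwwj" against the stored set — each match is an end-marker on the path.
Prefixes of the query that are stored words: "hlckmww", "hlckmwwj"
Count: 2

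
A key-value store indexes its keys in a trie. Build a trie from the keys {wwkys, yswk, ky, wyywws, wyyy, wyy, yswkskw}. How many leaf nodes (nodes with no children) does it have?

5

Leaves are exactly the stored words that no other stored word extends.
Those words: "ky", "wwkys", "wyywws", "wyyy", "yswkskw"
Leaf count: 5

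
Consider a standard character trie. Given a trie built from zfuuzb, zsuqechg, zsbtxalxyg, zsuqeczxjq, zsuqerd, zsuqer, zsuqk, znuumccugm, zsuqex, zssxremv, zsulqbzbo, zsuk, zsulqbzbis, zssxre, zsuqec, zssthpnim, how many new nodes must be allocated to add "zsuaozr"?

4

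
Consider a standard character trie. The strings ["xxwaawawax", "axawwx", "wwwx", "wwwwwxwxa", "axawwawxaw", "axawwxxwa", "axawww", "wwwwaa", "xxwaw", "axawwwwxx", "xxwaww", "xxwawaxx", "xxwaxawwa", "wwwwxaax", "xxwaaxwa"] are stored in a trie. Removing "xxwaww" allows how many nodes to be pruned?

After clearing the end-marker at "xxwaww", prune upward until reaching a node still needed by another word.
The suffix "w" (1 node) is used only by "xxwaww"; the node for "xxwaw" still has the child "a", so pruning stops there.
Nodes removed: 1

1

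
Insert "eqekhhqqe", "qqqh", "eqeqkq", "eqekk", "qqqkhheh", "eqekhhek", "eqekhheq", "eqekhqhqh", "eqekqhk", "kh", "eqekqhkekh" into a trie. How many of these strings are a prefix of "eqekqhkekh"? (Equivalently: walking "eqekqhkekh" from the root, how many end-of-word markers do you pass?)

Walk "eqekqhkekh" from the root; an end-of-word marker is hit whenever a stored word is a prefix of "eqekqhkekh".
Prefixes of the query that are stored words: "eqekqhk", "eqekqhkekh"
Count: 2

2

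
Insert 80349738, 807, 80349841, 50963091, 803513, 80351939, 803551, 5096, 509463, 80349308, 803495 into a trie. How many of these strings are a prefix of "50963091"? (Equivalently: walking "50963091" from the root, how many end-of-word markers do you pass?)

Check each prefix of "50963091" against the stored set — each match is an end-marker on the path.
Prefixes of the query that are stored words: "5096", "50963091"
Count: 2

2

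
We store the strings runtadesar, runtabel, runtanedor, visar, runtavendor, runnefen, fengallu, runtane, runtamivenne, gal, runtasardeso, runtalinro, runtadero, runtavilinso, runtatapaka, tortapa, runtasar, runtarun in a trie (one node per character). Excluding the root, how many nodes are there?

Count nodes per top-level branch (shared prefixes stored once):
  'f'-branch (fengallu): 8 nodes
  'g'-branch (gal): 3 nodes
  'r'-branch (runnefen, runtabel, runtadero, runtadesar, runtalinro, runtamivenne, runtane, runtanedor, runtarun, runtasar, runtasardeso, runtatapaka, runtavendor, runtavilinso): 65 nodes
  't'-branch (tortapa): 7 nodes
  'v'-branch (visar): 5 nodes
Sum: 88

88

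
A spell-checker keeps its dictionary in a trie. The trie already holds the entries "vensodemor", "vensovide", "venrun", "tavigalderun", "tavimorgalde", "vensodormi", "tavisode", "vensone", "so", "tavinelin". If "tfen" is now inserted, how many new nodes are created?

3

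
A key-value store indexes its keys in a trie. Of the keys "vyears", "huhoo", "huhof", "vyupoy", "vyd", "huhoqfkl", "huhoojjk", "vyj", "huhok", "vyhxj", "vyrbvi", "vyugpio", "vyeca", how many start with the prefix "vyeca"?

Filter for entries beginning with "vyeca":
Matches: "vyeca"
Count: 1

1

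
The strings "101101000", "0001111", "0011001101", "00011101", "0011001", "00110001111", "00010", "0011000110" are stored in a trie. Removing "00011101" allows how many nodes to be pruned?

2

Walk "00011101" from the leaf back toward the root, removing each node that no remaining word uses.
The suffix "01" (2 nodes) is used only by "00011101"; the node for "000111" still has the child "1", so pruning stops there.
Nodes removed: 2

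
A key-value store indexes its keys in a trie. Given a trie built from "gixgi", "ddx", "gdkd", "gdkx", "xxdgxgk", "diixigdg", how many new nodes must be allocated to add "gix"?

0

"gix" is already a full path in the trie; only an end-marker is added.
No new nodes are needed: 0.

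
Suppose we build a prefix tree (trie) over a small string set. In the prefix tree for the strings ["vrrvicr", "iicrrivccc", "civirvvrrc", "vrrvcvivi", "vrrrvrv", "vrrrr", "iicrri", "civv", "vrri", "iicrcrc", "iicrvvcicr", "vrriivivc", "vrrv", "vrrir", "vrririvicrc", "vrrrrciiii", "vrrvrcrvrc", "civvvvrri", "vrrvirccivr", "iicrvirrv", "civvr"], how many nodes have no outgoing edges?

A leaf is a node with no children — equivalently, the end of a word that is not a proper prefix of any other stored word.
Those words: "civirvvrrc", "civvr", "civvvvrri", "iicrcrc", "iicrrivccc", "iicrvirrv", "iicrvvcicr", "vrriivivc", "vrririvicrc", "vrrrrciiii", "vrrrvrv", "vrrvcvivi", "vrrvicr", "vrrvirccivr", "vrrvrcrvrc"
Leaf count: 15

15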